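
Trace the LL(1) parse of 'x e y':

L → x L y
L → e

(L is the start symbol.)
Stack is shown with the top on the left.

Stack    Input    Action
------------------------
L $      x e y $  output L → x L y
x L y $  x e y $  match 'x'
L y $    e y $    output L → e
e y $    e y $    match 'e'
y $      y $      match 'y'
$        $        accept

The string is accepted.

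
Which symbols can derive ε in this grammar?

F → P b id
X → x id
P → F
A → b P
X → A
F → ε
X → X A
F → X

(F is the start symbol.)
{ 'F', 'P' }

ε-productions: F → ε
So F is immediately nullable.
P → F: every symbol on the right is nullable, so P is nullable too.
No further non-terminal can be added: every production for the remaining non-terminals contains a terminal or a non-nullable non-terminal.
Nullable = { 'F', 'P' }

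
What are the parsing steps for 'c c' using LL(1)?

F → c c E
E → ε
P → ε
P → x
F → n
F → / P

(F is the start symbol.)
Stack is shown with the top on the left.

Stack    Input  Action
----------------------
F $      c c $  output F → c c E
c c E $  c c $  match 'c'
c E $    c $    match 'c'
E $      $      output E → ε
$        $      accept

The string is accepted.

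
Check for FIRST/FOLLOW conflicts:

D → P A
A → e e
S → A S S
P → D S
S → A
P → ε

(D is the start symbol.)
A FIRST/FOLLOW conflict occurs when a non-terminal N has a nullable alternative N → β (β ⇒* ε) and another alternative N → α with FIRST(α) ∩ FOLLOW(N) ≠ ∅: on such a lookahead the parser cannot decide between expanding α and letting N vanish via β.

Nullable non-terminals: P.
FIRST sets used below: FIRST(D) = { 'e' }

P: nullable alternative(s) P → ε; FOLLOW(P) = { 'e' }
  P → D S: FIRST \ {ε} = { 'e' } — overlaps FOLLOW(P) on { 'e' }: CONFLICT
  P → ε: FIRST \ {ε} = { } — this is the only nullable alternative, skip

A, D, S have no nullable alternative, so no FIRST/FOLLOW check is needed there.

So the grammar has 1 FIRST/FOLLOW conflict (marked CONFLICT above).

Answer: Yes. P → D S with FOLLOW(P) on { 'e' }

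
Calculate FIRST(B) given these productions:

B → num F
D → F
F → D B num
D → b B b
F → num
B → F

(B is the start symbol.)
To compute FIRST(B), examine every production with B on the left-hand side, reading each right-hand side left to right until a non-nullable symbol is reached.

FIRST sets of the other non-terminals involved (by the same procedure, iterated to a fixed point):
  FIRST(F) = { 'b', 'num' }

From B → num F:
  - num is a terminal: add 'num' and stop
From B → F:
  - F is a non-terminal: add FIRST(F) \ {ε} = { 'b', 'num' }
    F is not nullable, so stop

Collecting: FIRST(B) = { 'b', 'num' }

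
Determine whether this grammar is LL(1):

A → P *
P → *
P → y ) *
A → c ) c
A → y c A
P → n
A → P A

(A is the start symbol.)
A grammar is LL(1) if for each non-terminal N with multiple productions, the predict sets of those productions are pairwise disjoint, where PREDICT(N → α) = (FIRST(α) \ {ε}) ∪ (FOLLOW(N) if α ⇒* ε).

Relevant sets:
  FIRST(P) = { '*', 'n', 'y' }

For A:
  PREDICT(A → P '*') = { '*', 'n', 'y' }
  PREDICT(A → c ')' c) = { 'c' }
  PREDICT(A → y c A) = { 'y' }
  PREDICT(A → P A) = { '*', 'n', 'y' }
For P:
  PREDICT(P → '*') = { '*' }
  PREDICT(P → y ')' '*') = { 'y' }
  PREDICT(P → n) = { 'n' }

Conflict found: Predict set conflict for A: { 'y' }
The grammar is NOT LL(1).

Answer: No. Predict set conflict for A: { 'y' }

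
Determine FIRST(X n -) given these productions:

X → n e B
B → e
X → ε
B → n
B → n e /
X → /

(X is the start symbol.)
FIRST sets of the non-terminals involved (from the grammar, by fixed-point iteration):
  FIRST(X) = { '/', 'n', ε }

To compute FIRST(X n -), process the symbols left to right:
Symbol X is a non-terminal. Add FIRST(X) \ {ε} = { '/', 'n' }
X is nullable (ε ∈ FIRST(X)), continue to the next symbol.
Symbol n is a terminal. Add 'n' and stop.
FIRST(X n -) = { '/', 'n' }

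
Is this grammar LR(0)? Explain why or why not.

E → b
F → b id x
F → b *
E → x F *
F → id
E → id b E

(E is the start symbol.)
A grammar is LR(0) if no state in the canonical LR(0) collection has:
  - both a shift item (dot before a terminal) and a complete item (shift-reduce conflict), or
  - two or more complete items (reduce-reduce conflict; the accept item [E' → E .] counts as a complete item here).

Augment with E' → E and build the canonical LR(0) collection (I0 = CLOSURE({[E' → . E]}), then GOTO on every symbol after a dot until no new states appear). It has 14 states:
  I0: { [E → . b], [E → . id b E], [E → . x F *], [E' → . E] }  — shift
  I1: { [E' → E .] }  — accept
  I2: { [E → b .] }  — reduce
  I3: { [E → id . b E] }  — shift
  I4: { [E → x . F *], [F → . b *], [F → . b id x], [F → . id] }  — shift
  I5: { [E → x F . *] }  — shift
  I6: { [F → b . *], [F → b . id x] }  — shift
  I7: { [F → id .] }  — reduce
  I8: { [F → b * .] }  — reduce
  I9: { [F → b id . x] }  — shift
  I10: { [F → b id x .] }  — reduce
  I11: { [E → x F * .] }  — reduce
  I12: { [E → . b], [E → . id b E], [E → . x F *], [E → id b . E] }  — shift
  I13: { [E → id b E .] }  — reduce

Every state is either a pure shift/goto state or contains exactly one complete item and nothing to shift — no conflicts. The grammar is LR(0).

Answer: Yes, the grammar is LR(0)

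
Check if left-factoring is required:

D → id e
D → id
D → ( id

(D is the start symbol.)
Left-factoring is needed when two productions for the same non-terminal
share a common prefix on the right-hand side.

Productions for D:
  D → id e
  D → id
  D → ( id

Found common prefix 'id' in productions for D

Answer: Yes, D has productions with common prefix 'id'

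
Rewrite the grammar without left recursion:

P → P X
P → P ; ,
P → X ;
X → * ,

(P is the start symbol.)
P → X ; P'
P' → X P'
P' → ; , P'
P' → ε
X → * ,

P is directly left-recursive. The standard transformation for
  A → A α₁ | ... | A α_m | β₁ | ... | β_n
is
  A  → β₁ A' | ... | β_n A'
  A' → α₁ A' | ... | α_m A' | ε

P → X ; becomes P → X ; P'
P → P X becomes P' → X P'
P → P ; , becomes P' → ; , P'
Add P' → ε

Productions for other non-terminals are unchanged:
  X → * ,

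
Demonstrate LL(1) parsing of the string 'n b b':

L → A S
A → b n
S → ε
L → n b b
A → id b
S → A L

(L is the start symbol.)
LL(1) parsing maintains a stack (initially the start symbol over $) and the input. At each step: if the stack top is a terminal, match it against the current input token; if it is a non-terminal N, replace it with the RHS of M[N, lookahead] (the unique production whose predict set contains the lookahead).

Stack is shown with the top on the left.

Stack    Input    Action
------------------------
L $      n b b $  output L → n b b
n b b $  n b b $  match 'n'
b b $    b b $    match 'b'
b $      b $      match 'b'
$        $        accept

The string is accepted.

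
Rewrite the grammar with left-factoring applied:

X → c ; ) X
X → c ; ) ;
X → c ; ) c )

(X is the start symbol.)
Left-factoring transforms A → αβ₁ | αβ₂ into A → αA' and A' → β₁ | β₂
(α is the longest common prefix among the alternatives). Repeat until
no nonterminal has two alternatives with a common prefix.

Round 1: X has alternatives sharing prefix 'c ; )'. Introduce X': X → c ; ) X'
  Add: X' → X
  Add: X' → ;
  Add: X' → c )

No remaining common prefixes — done.

Resulting grammar:
X → c ; ) X'
X' → X
X' → ;
X' → c )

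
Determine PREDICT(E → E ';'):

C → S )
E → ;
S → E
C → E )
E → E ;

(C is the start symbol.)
{ ';' }

PREDICT(E → E ';') = (FIRST(RHS) \ {ε}) ∪ (FOLLOW(E) if ε ∈ FIRST(RHS), i.e. RHS ⇒* ε)
FIRST(E) = { ';' }
FIRST(E ';') = { ';' }
ε ∉ FIRST(E ';'), so FOLLOW(E) is not added.
PREDICT(E → E ';') = { ';' }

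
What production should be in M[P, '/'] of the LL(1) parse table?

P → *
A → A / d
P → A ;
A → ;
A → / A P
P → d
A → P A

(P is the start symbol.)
To find M[P, '/'], we find productions for P where '/' is in the predict set (PREDICT(N → α) = (FIRST(α) \ {ε}) ∪ (FOLLOW(N) if α ⇒* ε)).

Relevant sets:
  FIRST(A) = { '*', '/', ';', 'd' }

P → *: PREDICT = { '*' }
P → A ;: PREDICT = { '*', '/', ';', 'd' }
  '/' is in predict set, so this production goes in M[P, '/']
P → d: PREDICT = { 'd' }

M[P, '/'] = P → A ;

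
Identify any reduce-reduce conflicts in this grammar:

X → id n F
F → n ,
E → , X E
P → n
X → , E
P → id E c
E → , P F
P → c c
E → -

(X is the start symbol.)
No reduce-reduce conflicts

A reduce-reduce conflict occurs when an LR(0) state has two complete items [A → α .] and [B → β .] — both call for a reduction, and with no lookahead the parser cannot choose between them.

Augment with X' → X and build the canonical LR(0) collection (I0 = CLOSURE({[X' → . X]}), then GOTO on every symbol after a dot until no new states appear). It has 21 states:
  I0: { [X → . , E], [X → . id n F], [X' → . X] }  — shift
  I1: { [E → . , P F], [E → . , X E], [E → . -], [X → , . E] }  — shift
  I2: { [X' → X .] }  — accept
  I3: { [X → id . n F] }  — shift
  I4: { [F → . n ,], [X → id n . F] }  — shift
  I5: { [X → id n F .] }  — reduce
  I6: { [F → n . ,] }  — shift
  I7: { [F → n , .] }  — reduce
  I8: { [E → , . P F], [E → , . X E], [P → . c c], [P → . id E c], [P → . n], [X → . , E], [X → . id n F] }  — shift
  I9: { [E → - .] }  — reduce
  I10: { [X → , E .] }  — reduce
  I11: { [E → , P . F], [F → . n ,] }  — shift
  I12: { [E → , X . E], [E → . , P F], [E → . , X E], [E → . -] }  — shift
  I13: { [P → c . c] }  — shift
  I14: { [E → . , P F], [E → . , X E], [E → . -], [P → id . E c], [X → id . n F] }  — shift
  I15: { [P → n .] }  — reduce
  I16: { [P → id E . c] }  — shift
  I17: { [P → id E c .] }  — reduce
  I18: { [P → c c .] }  — reduce
  I19: { [E → , X E .] }  — reduce
  I20: { [E → , P F .] }  — reduce

No state contains more than one complete item.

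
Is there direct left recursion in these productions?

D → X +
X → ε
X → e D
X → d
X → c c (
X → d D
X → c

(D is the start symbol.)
Direct left recursion occurs when N → N α for some non-terminal N (the right-hand side begins with the left-hand side itself).

D → X +: starts with X
X → ε: starts with ε
X → e D: starts with e
X → d: starts with d
X → c c (: starts with c
X → d D: starts with d
X → c: starts with c

No direct left recursion found.

Answer: No direct left recursion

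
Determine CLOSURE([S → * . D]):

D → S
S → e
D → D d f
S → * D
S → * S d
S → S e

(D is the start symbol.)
{ [D → . D d f], [D → . S], [S → * . D], [S → . * D], [S → . * S d], [S → . S e], [S → . e] }

To compute CLOSURE, for each item [A → α.Bβ] where B is a non-terminal, add [B → .γ] for all productions B → γ; repeat for the newly added items until nothing changes.

Start with: [S → * . D]
  [S → * . D] has the dot before D: add [D → . S], [D → . D d f]
  [D → . S] has the dot before S: add [S → . e], [S → . * D], [S → . * S d], [S → . S e]
No further items can be added.

CLOSURE = { [D → . D d f], [D → . S], [S → * . D], [S → . * D], [S → . * S d], [S → . S e], [S → . e] }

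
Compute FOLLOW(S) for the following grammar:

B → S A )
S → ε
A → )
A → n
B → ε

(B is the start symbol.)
In B → S A ): S is followed by A ')', add FIRST(A ')') \ {ε} = { ')', 'n' }

Taking the union: FOLLOW(S) = { ')', 'n' }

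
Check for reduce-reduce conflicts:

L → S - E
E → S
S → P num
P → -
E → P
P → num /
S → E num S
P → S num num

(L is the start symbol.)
Yes — I14: [E → S .] vs [S → E num S .]

A reduce-reduce conflict occurs when an LR(0) state has two complete items [A → α .] and [B → β .] — both call for a reduction, and with no lookahead the parser cannot choose between them.

Augment with L' → L and build the canonical LR(0) collection (I0 = CLOSURE({[L' → . L]}), then GOTO on every symbol after a dot until no new states appear). It has 16 states:
  I0: { [E → . P], [E → . S], [L → . S - E], [L' → . L], [P → . -], [P → . S num num], [P → . num /], [S → . E num S], [S → . P num] }  — shift
  I1: { [P → - .] }  — reduce
  I2: { [S → E . num S] }  — shift
  I3: { [L' → L .] }  — accept
  I4: { [E → P .], [S → P . num] }  — shift, reduce
  I5: { [E → S .], [L → S . - E], [P → S . num num] }  — shift, reduce
  I6: { [P → num . /] }  — shift
  I7: { [P → num / .] }  — reduce
  I8: { [E → . P], [E → . S], [L → S - . E], [P → . -], [P → . S num num], [P → . num /], [S → . E num S], [S → . P num] }  — shift
  I9: { [P → S num . num] }  — shift
  I10: { [P → S num num .] }  — reduce
  I11: { [L → S - E .], [S → E . num S] }  — shift, reduce
  I12: { [E → S .], [P → S . num num] }  — shift, reduce
  I13: { [E → . P], [E → . S], [P → . -], [P → . S num num], [P → . num /], [S → . E num S], [S → . P num], [S → E num . S] }  — shift
  I14: { [E → S .], [P → S . num num], [S → E num S .] }  — shift, 2 reduces
  I15: { [S → P num .] }  — reduce

I14 contains complete items [E → S .], [S → E num S .] — reduce-reduce conflict.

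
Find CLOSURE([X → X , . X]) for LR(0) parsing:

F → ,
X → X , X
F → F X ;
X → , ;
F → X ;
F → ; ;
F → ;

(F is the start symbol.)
To compute CLOSURE, for each item [A → α.Bβ] where B is a non-terminal, add [B → .γ] for all productions B → γ; repeat for the newly added items until nothing changes.

Start with: [X → X , . X]
  [X → X , . X] has the dot before X: add [X → . X , X], [X → . , ;]
No further items can be added.

CLOSURE = { [X → . , ;], [X → . X , X], [X → X , . X] }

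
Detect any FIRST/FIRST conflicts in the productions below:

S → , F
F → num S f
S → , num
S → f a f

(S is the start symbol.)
Productions for S:
  S → , F: FIRST = { ',' }
  S → , num: FIRST = { ',' }
  S → f a f: FIRST = { 'f' }
F has only one production, so no FIRST/FIRST conflict is possible there.

Conflict for S: S → , F and S → , num
  Overlap: { ',' }

Answer: Yes. S → ',' F / S → ',' num on { ',' }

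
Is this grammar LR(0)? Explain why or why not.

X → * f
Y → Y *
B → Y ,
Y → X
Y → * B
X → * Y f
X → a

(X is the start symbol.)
A grammar is LR(0) if no state in the canonical LR(0) collection has:
  - both a shift item (dot before a terminal) and a complete item (shift-reduce conflict), or
  - two or more complete items (reduce-reduce conflict; the accept item [X' → X .] counts as a complete item here).

Augment with X' → X and build the canonical LR(0) collection (I0 = CLOSURE({[X' → . X]}), then GOTO on every symbol after a dot until no new states appear). It has 13 states:
  I0: { [X → . * Y f], [X → . * f], [X → . a], [X' → . X] }  — shift
  I1: { [X → * . Y f], [X → * . f], [X → . * Y f], [X → . * f], [X → . a], [Y → . * B], [Y → . X], [Y → . Y *] }  — shift
  I2: { [X' → X .] }  — accept
  I3: { [X → a .] }  — reduce
  I4: { [B → . Y ,], [X → * . Y f], [X → * . f], [X → . * Y f], [X → . * f], [X → . a], [Y → * . B], [Y → . * B], [Y → . X], [Y → . Y *] }  — shift
  I5: { [Y → X .] }  — reduce
  I6: { [X → * Y . f], [Y → Y . *] }  — shift
  I7: { [X → * f .] }  — reduce
  I8: { [Y → Y * .] }  — reduce
  I9: { [X → * Y f .] }  — reduce
  I10: { [Y → * B .] }  — reduce
  I11: { [B → Y . ,], [X → * Y . f], [Y → Y . *] }  — shift
  I12: { [B → Y , .] }  — reduce

Every state is either a pure shift/goto state or contains exactly one complete item and nothing to shift — no conflicts. The grammar is LR(0).

Answer: Yes, the grammar is LR(0)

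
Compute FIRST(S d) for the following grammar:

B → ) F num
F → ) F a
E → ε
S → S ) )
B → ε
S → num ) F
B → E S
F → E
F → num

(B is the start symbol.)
{ 'num' }

FIRST sets of the non-terminals involved (from the grammar, by fixed-point iteration):
  FIRST(S) = { 'num' }

To compute FIRST(S d), process the symbols left to right:
Symbol S is a non-terminal. Add FIRST(S) \ {ε} = { 'num' }
S is not nullable (ε ∉ FIRST(S)), so stop here.
FIRST(S d) = { 'num' }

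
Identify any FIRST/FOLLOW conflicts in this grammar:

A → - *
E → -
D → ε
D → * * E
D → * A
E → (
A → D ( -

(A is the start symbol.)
No FIRST/FOLLOW conflicts.

A FIRST/FOLLOW conflict occurs when a non-terminal N has a nullable alternative N → β (β ⇒* ε) and another alternative N → α with FIRST(α) ∩ FOLLOW(N) ≠ ∅: on such a lookahead the parser cannot decide between expanding α and letting N vanish via β.

Nullable non-terminals: D.

D: nullable alternative(s) D → ε; FOLLOW(D) = { '(' }
  D → ε: FIRST \ {ε} = { } — this is the only nullable alternative, skip
  D → * * E: FIRST \ {ε} = { '*' } — disjoint from FOLLOW(D)
  D → * A: FIRST \ {ε} = { '*' } — disjoint from FOLLOW(D)

A, E have no nullable alternative, so no FIRST/FOLLOW check is needed there.

No FIRST/FOLLOW conflicts found.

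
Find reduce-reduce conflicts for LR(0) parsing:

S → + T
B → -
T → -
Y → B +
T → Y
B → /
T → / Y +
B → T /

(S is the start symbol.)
A reduce-reduce conflict occurs when an LR(0) state has two complete items [A → α .] and [B → β .] — both call for a reduction, and with no lookahead the parser cannot choose between them.

Augment with S' → S and build the canonical LR(0) collection (I0 = CLOSURE({[S' → . S]}), then GOTO on every symbol after a dot until no new states appear). It has 13 states:
  I0: { [S → . + T], [S' → . S] }  — shift
  I1: { [B → . -], [B → . /], [B → . T /], [S → + . T], [T → . -], [T → . / Y +], [T → . Y], [Y → . B +] }  — shift
  I2: { [S' → S .] }  — accept
  I3: { [B → - .], [T → - .] }  — 2 reduces
  I4: { [B → . -], [B → . /], [B → . T /], [B → / .], [T → . -], [T → . / Y +], [T → . Y], [T → / . Y +], [Y → . B +] }  — shift, reduce
  I5: { [Y → B . +] }  — shift
  I6: { [B → T . /], [S → + T .] }  — shift, reduce
  I7: { [T → Y .] }  — reduce
  I8: { [B → T / .] }  — reduce
  I9: { [Y → B + .] }  — reduce
  I10: { [B → T . /] }  — shift
  I11: { [T → / Y . +], [T → Y .] }  — shift, reduce
  I12: { [T → / Y + .] }  — reduce

I3 contains complete items [B → - .], [T → - .] — reduce-reduce conflict.

Answer: Yes — I3: [B → - .] vs [T → - .]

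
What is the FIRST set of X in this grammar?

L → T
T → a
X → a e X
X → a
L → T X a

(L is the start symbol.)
{ 'a' }

From X → a e X:
  - a is a terminal: add 'a' and stop
From X → a:
  - a is a terminal: add 'a' and stop

Collecting: FIRST(X) = { 'a' }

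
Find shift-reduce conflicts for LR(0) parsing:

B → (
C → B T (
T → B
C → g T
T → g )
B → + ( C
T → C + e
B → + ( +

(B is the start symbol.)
A shift-reduce conflict occurs when an LR(0) state has both:
  - a complete (reduce) item [A → α .] (dot at the end), and
  - a shift item [B → β . c γ] (dot before a terminal).

Augment with B' → B and build the canonical LR(0) collection (I0 = CLOSURE({[B' → . B]}), then GOTO on every symbol after a dot until no new states appear). It has 18 states:
  I0: { [B → . (], [B → . + ( +], [B → . + ( C], [B' → . B] }  — shift
  I1: { [B → ( .] }  — reduce
  I2: { [B → + . ( +], [B → + . ( C] }  — shift
  I3: { [B' → B .] }  — accept
  I4: { [B → + ( . +], [B → + ( . C], [B → . (], [B → . + ( +], [B → . + ( C], [C → . B T (], [C → . g T] }  — shift
  I5: { [B → + ( + .], [B → + . ( +], [B → + . ( C] }  — shift, reduce
  I6: { [B → . (], [B → . + ( +], [B → . + ( C], [C → . B T (], [C → . g T], [C → B . T (], [T → . B], [T → . C + e], [T → . g )] }  — shift
  I7: { [B → + ( C .] }  — reduce
  I8: { [B → . (], [B → . + ( +], [B → . + ( C], [C → . B T (], [C → . g T], [C → g . T], [T → . B], [T → . C + e], [T → . g )] }  — shift
  I9: { [B → . (], [B → . + ( +], [B → . + ( C], [C → . B T (], [C → . g T], [C → B . T (], [T → . B], [T → . C + e], [T → . g )], [T → B .] }  — shift, reduce
  I10: { [T → C . + e] }  — shift
  I11: { [C → g T .] }  — reduce
  I12: { [B → . (], [B → . + ( +], [B → . + ( C], [C → . B T (], [C → . g T], [C → g . T], [T → . B], [T → . C + e], [T → . g )], [T → g . )] }  — shift
  I13: { [T → g ) .] }  — reduce
  I14: { [T → C + . e] }  — shift
  I15: { [T → C + e .] }  — reduce
  I16: { [C → B T . (] }  — shift
  I17: { [C → B T ( .] }  — reduce

I5 contains reduce item [B → + ( + .] and shift items [B → + . ( +], [B → + . ( C] — shift-reduce conflict.
I9 contains reduce item [T → B .] and shift items [B → . (], [B → . + ( +], [B → . + ( C], [C → . g T], [T → . g )] — shift-reduce conflict.

Answer: Yes — I5: [B → + ( + .] vs [B → + . ( +]; I9: [T → B .] vs [B → . (]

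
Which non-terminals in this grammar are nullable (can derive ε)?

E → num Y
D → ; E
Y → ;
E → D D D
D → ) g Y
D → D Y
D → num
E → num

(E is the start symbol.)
A non-terminal is nullable if it can derive ε (the empty string): either it has an ε-production, or it has a production whose right-hand side consists entirely of nullable non-terminals.

There are no ε-productions, so no non-terminal can derive ε.
No non-terminals are nullable.

Answer: None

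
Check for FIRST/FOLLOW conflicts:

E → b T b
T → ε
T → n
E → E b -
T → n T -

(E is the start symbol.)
Nullable non-terminals: T.

T: nullable alternative(s) T → ε; FOLLOW(T) = { '-', 'b' }
  T → ε: FIRST \ {ε} = { } — this is the only nullable alternative, skip
  T → n: FIRST \ {ε} = { 'n' } — disjoint from FOLLOW(T)
  T → n T -: FIRST \ {ε} = { 'n' } — disjoint from FOLLOW(T)

E has no nullable alternative, so no FIRST/FOLLOW check is needed there.

No FIRST/FOLLOW conflicts found.

Answer: No FIRST/FOLLOW conflicts.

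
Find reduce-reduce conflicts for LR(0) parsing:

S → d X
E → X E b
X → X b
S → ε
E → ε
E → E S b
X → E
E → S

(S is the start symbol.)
A reduce-reduce conflict occurs when an LR(0) state has two complete items [A → α .] and [B → β .] — both call for a reduction, and with no lookahead the parser cannot choose between them.

Augment with S' → S and build the canonical LR(0) collection (I0 = CLOSURE({[S' → . S]}), then GOTO on every symbol after a dot until no new states appear). It has 12 states:
  I0: { [S → . d X], [S → .], [S' → . S] }  — shift, reduce
  I1: { [S' → S .] }  — accept
  I2: { [E → . E S b], [E → . S], [E → . X E b], [E → .], [S → . d X], [S → .], [S → d . X], [X → . E], [X → . X b] }  — shift, 2 reduces
  I3: { [E → E . S b], [S → . d X], [S → .], [X → E .] }  — shift, 2 reduces
  I4: { [E → S .] }  — reduce
  I5: { [E → . E S b], [E → . S], [E → . X E b], [E → .], [E → X . E b], [S → . d X], [S → .], [S → d X .], [X → . E], [X → . X b], [X → X . b] }  — shift, 3 reduces
  I6: { [E → E . S b], [E → X E . b], [S → . d X], [S → .], [X → E .] }  — shift, 2 reduces
  I7: { [E → . E S b], [E → . S], [E → . X E b], [E → .], [E → X . E b], [S → . d X], [S → .], [X → . E], [X → . X b], [X → X . b] }  — shift, 2 reduces
  I8: { [X → X b .] }  — reduce
  I9: { [E → E S . b] }  — shift
  I10: { [E → X E b .] }  — reduce
  I11: { [E → E S b .] }  — reduce

I2 contains complete items [E → .], [S → .] — reduce-reduce conflict.
I3 contains complete items [S → .], [X → E .] — reduce-reduce conflict.
I5 contains complete items [E → .], [S → .], [S → d X .] — reduce-reduce conflict.
I6 contains complete items [S → .], [X → E .] — reduce-reduce conflict.
I7 contains complete items [E → .], [S → .] — reduce-reduce conflict.

Answer: Yes — I2: [E → .] vs [S → .]; I3: [S → .] vs [X → E .]; I5: [E → .] vs [S → .]; I6: [S → .] vs [X → E .]; I7: [E → .] vs [S → .]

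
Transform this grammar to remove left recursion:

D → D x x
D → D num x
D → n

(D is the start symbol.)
D → n D'
D' → x x D'
D' → num x D'
D' → ε

D is directly left-recursive. The standard transformation for
  A → A α₁ | ... | A α_m | β₁ | ... | β_n
is
  A  → β₁ A' | ... | β_n A'
  A' → α₁ A' | ... | α_m A' | ε

D → n becomes D → n D'
D → D x x becomes D' → x x D'
D → D num x becomes D' → num x D'
Add D' → ε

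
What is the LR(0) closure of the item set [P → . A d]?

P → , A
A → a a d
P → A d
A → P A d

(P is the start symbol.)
Start with: [P → . A d]
  [P → . A d] has the dot before A: add [A → . a a d], [A → . P A d]
  [A → . P A d] has the dot before P: add [P → . , A]
No further items can be added.

CLOSURE = { [A → . P A d], [A → . a a d], [P → . , A], [P → . A d] }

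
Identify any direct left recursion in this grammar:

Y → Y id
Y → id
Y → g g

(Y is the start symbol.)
Y → Y id: LEFT RECURSIVE (starts with Y)
Y → id: starts with id
Y → g g: starts with g

The grammar has direct left recursion on: Y.

Answer: Yes, Y is left-recursive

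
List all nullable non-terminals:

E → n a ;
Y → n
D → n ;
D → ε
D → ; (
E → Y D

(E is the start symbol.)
ε-productions: D → ε
So D is immediately nullable.
No further non-terminal can be added: every production for the remaining non-terminals contains a terminal or a non-nullable non-terminal.
Nullable = { 'D' }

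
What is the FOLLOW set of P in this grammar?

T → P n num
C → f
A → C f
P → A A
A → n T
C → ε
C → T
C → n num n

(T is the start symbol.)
To compute FOLLOW(P), find every occurrence of P on a right-hand side N → α P β: add FIRST(β) \ {ε}, and if β is empty or nullable also add FOLLOW(N). Iterate to a fixed point.

In T → P n num: P is followed by n num, add FIRST(n num) \ {ε} = { 'n' }

Taking the union: FOLLOW(P) = { 'n' }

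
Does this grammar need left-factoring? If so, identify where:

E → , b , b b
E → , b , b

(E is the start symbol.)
Yes, E has productions with common prefix ', b , b'

Left-factoring is needed when two productions for the same non-terminal
share a common prefix on the right-hand side.

Productions for E:
  E → , b , b b
  E → , b , b

Found common prefix ', b , b' in productions for E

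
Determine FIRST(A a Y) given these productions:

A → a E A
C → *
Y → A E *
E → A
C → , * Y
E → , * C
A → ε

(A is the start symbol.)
{ 'a' }

FIRST sets of the non-terminals involved (from the grammar, by fixed-point iteration):
  FIRST(A) = { 'a', ε }

To compute FIRST(A a Y), process the symbols left to right:
Symbol A is a non-terminal. Add FIRST(A) \ {ε} = { 'a' }
A is nullable (ε ∈ FIRST(A)), continue to the next symbol.
Symbol a is a terminal. Add 'a' and stop.
FIRST(A a Y) = { 'a' }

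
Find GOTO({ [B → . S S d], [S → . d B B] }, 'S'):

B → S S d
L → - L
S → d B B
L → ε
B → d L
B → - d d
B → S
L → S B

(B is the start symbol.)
GOTO(I, 'S') = CLOSURE({ [A → αX.β] : [A → α.Xβ] ∈ I, X = 'S' })

Items with dot before 'S', with the dot advanced:
  [B → . S S d] → [B → S . S d]
Closure of the advanced items:
  [B → S . S d] has the dot before S: add [S → . d B B]

GOTO = { [B → S . S d], [S → . d B B] }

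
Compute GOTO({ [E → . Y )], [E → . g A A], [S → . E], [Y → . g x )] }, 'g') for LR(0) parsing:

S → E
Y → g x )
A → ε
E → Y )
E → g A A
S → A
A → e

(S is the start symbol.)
GOTO(I, 'g') = CLOSURE({ [A → αX.β] : [A → α.Xβ] ∈ I, X = 'g' })

Items with dot before 'g', with the dot advanced:
  [E → . g A A] → [E → g . A A]
  [Y → . g x )] → [Y → g . x )]
Closure of the advanced items:
  [E → g . A A] has the dot before A: add [A → .], [A → . e]

GOTO = { [A → . e], [A → .], [E → g . A A], [Y → g . x )] }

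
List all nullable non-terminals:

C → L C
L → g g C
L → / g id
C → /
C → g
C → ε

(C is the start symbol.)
A non-terminal is nullable if it can derive ε (the empty string): either it has an ε-production, or it has a production whose right-hand side consists entirely of nullable non-terminals.

ε-productions: C → ε
So C is immediately nullable.
No further non-terminal can be added: every production for the remaining non-terminals contains a terminal or a non-nullable non-terminal.
Nullable = { 'C' }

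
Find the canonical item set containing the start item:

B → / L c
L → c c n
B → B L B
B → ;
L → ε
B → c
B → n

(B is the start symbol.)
First, augment the grammar with B' → B
I₀ = CLOSURE({ [B' → . B] }):
  [B' → . B] has the dot before B: add [B → . / L c], [B → . B L B], [B → . ;], [B → . c], [B → . n]
No further items can be added.

I₀ = { [B → . / L c], [B → . ;], [B → . B L B], [B → . c], [B → . n], [B' → . B] }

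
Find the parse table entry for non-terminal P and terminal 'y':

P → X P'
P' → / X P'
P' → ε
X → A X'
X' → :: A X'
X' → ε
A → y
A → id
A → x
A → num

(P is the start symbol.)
P → X P'

To find M[P, 'y'], we find productions for P where 'y' is in the predict set (PREDICT(N → α) = (FIRST(α) \ {ε}) ∪ (FOLLOW(N) if α ⇒* ε)).

Relevant sets:
  FIRST(X) = { 'id', 'num', 'x', 'y' }

P → X P': PREDICT = { 'id', 'num', 'x', 'y' }
  'y' is in predict set, so this production goes in M[P, 'y']

M[P, 'y'] = P → X P'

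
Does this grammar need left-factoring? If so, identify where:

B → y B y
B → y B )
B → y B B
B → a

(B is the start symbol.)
Yes, B has productions with common prefix 'y B'

Left-factoring is needed when two productions for the same non-terminal
share a common prefix on the right-hand side.

Productions for B:
  B → y B y
  B → y B )
  B → y B B
  B → a

Found common prefix 'y B' in productions for B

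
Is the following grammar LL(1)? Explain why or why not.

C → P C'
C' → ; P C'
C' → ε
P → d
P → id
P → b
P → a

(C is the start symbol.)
Relevant sets:
  FOLLOW(C') = { $ }

For C':
  PREDICT(C' → ';' P C') = { ';' }
  PREDICT(C' → ε) = { $ }
For P:
  PREDICT(P → d) = { 'd' }
  PREDICT(P → id) = { 'id' }
  PREDICT(P → b) = { 'b' }
  PREDICT(P → a) = { 'a' }
C has a single production, so nothing to check there.

All predict sets are disjoint. The grammar IS LL(1).

Answer: Yes, the grammar is LL(1).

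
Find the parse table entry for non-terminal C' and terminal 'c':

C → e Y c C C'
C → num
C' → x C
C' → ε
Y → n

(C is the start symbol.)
To find M[C', 'c'], we find productions for C' where 'c' is in the predict set (PREDICT(N → α) = (FIRST(α) \ {ε}) ∪ (FOLLOW(N) if α ⇒* ε)).

Relevant sets:
  FOLLOW(C') = { $, 'x' }

C' → x C: PREDICT = { 'x' }
C' → ε: PREDICT = { $, 'x' }

M[C', 'c'] is empty (no production applies)

Answer: Empty (error entry)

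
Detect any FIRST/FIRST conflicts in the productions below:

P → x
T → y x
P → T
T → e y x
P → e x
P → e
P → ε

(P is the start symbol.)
FIRST sets of the non-terminals at (or reachable through a nullable prefix from) the front of some alternative:
  FIRST(T) = { 'e', 'y' }

Productions for P:
  P → x: FIRST = { 'x' }
  P → T: FIRST = { 'e', 'y' }
  P → e x: FIRST = { 'e' }
  P → e: FIRST = { 'e' }
  P → ε: FIRST = { ε }
Productions for T:
  T → y x: FIRST = { 'y' }
  T → e y x: FIRST = { 'e' }

Conflict for P: P → T and P → e x
  Overlap: { 'e' }
Conflict for P: P → T and P → e
  Overlap: { 'e' }
Conflict for P: P → e x and P → e
  Overlap: { 'e' }

Answer: Yes. P → T / P → e x on { 'e' }; P → T / P → e on { 'e' }; P → e x / P → e on { 'e' }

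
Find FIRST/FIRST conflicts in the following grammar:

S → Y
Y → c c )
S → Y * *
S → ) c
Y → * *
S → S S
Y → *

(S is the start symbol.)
Yes. S → Y / S → Y '*' '*' on { '*', 'c' }; S → Y / S → S S on { '*', 'c' }; S → Y '*' '*' / S → S S on { '*', 'c' }; S → ')' c / S → S S on { ')' }; Y → '*' '*' / Y → '*' on { '*' }

A FIRST/FIRST conflict occurs when two productions N → α and N → β for the same non-terminal have FIRST(α) ∩ FIRST(β) ≠ ∅ (with ε ∈ FIRST of a nullable right-hand side, so two nullable alternatives also conflict).

FIRST sets of the non-terminals at (or reachable through a nullable prefix from) the front of some alternative:
  FIRST(Y) = { '*', 'c' }
  FIRST(S) = { ')', '*', 'c' }

Productions for S:
  S → Y: FIRST = { '*', 'c' }
  S → Y * *: FIRST = { '*', 'c' }
  S → ) c: FIRST = { ')' }
  S → S S: FIRST = { ')', '*', 'c' }
Productions for Y:
  Y → c c ): FIRST = { 'c' }
  Y → * *: FIRST = { '*' }
  Y → *: FIRST = { '*' }

Conflict for S: S → Y and S → Y * *
  Overlap: { '*', 'c' }
Conflict for S: S → Y and S → S S
  Overlap: { '*', 'c' }
Conflict for S: S → Y * * and S → S S
  Overlap: { '*', 'c' }
Conflict for S: S → ) c and S → S S
  Overlap: { ')' }
Conflict for Y: Y → * * and Y → *
  Overlap: { '*' }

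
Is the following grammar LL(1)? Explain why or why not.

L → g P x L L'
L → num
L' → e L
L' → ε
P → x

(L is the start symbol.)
Relevant sets:
  FOLLOW(L') = { $, 'e' }

For L:
  PREDICT(L → g P x L L') = { 'g' }
  PREDICT(L → num) = { 'num' }
For L':
  PREDICT(L' → e L) = { 'e' }
  PREDICT(L' → ε) = { $, 'e' }
P has a single production, so nothing to check there.

Conflict found: Predict set conflict for L': { 'e' }
The grammar is NOT LL(1).

Answer: No. Predict set conflict for L': { 'e' }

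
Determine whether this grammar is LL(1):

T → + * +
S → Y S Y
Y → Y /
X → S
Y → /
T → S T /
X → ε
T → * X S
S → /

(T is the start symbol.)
No. Predict set conflict for S: { '/' }

Relevant sets:
  FIRST(S) = { '/' }
  FIRST(Y) = { '/' }
  FOLLOW(X) = { '/' }

For T:
  PREDICT(T → '+' '*' '+') = { '+' }
  PREDICT(T → S T '/') = { '/' }
  PREDICT(T → '*' X S) = { '*' }
For S:
  PREDICT(S → Y S Y) = { '/' }
  PREDICT(S → '/') = { '/' }
For Y:
  PREDICT(Y → Y '/') = { '/' }
  PREDICT(Y → '/') = { '/' }
For X:
  PREDICT(X → S) = { '/' }
  PREDICT(X → ε) = { '/' }

Conflict found: Predict set conflict for S: { '/' }
The grammar is NOT LL(1).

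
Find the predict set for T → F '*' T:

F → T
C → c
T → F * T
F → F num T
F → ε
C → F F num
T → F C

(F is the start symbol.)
{ '*', 'c', 'num' }

PREDICT(T → F '*' T) = (FIRST(RHS) \ {ε}) ∪ (FOLLOW(T) if ε ∈ FIRST(RHS), i.e. RHS ⇒* ε)
FIRST(F) = { '*', 'c', 'num', ε }
FIRST(F '*' T) = { '*', 'c', 'num' }
ε ∉ FIRST(F '*' T), so FOLLOW(T) is not added.
PREDICT(T → F '*' T) = { '*', 'c', 'num' }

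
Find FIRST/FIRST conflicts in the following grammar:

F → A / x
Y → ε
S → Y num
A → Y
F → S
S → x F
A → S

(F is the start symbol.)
Yes. F → A '/' x / F → S on { 'num', 'x' }

FIRST sets of the non-terminals at (or reachable through a nullable prefix from) the front of some alternative:
  FIRST(A) = { 'num', 'x', ε }
  FIRST(S) = { 'num', 'x' }
  FIRST(Y) = { ε }

Productions for F:
  F → A / x: FIRST = { '/', 'num', 'x' }
  F → S: FIRST = { 'num', 'x' }
Productions for S:
  S → Y num: FIRST = { 'num' }
  S → x F: FIRST = { 'x' }
Productions for A:
  A → Y: FIRST = { ε }
  A → S: FIRST = { 'num', 'x' }
Y has only one production, so no FIRST/FIRST conflict is possible there.

Conflict for F: F → A / x and F → S
  Overlap: { 'num', 'x' }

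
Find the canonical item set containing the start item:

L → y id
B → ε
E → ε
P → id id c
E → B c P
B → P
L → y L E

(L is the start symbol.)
First, augment the grammar with L' → L
I₀ = CLOSURE({ [L' → . L] }):
  [L' → . L] has the dot before L: add [L → . y id], [L → . y L E]
No further items can be added.

I₀ = { [L → . y L E], [L → . y id], [L' → . L] }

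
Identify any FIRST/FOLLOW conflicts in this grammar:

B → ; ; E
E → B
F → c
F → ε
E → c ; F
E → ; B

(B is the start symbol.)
No FIRST/FOLLOW conflicts.

A FIRST/FOLLOW conflict occurs when a non-terminal N has a nullable alternative N → β (β ⇒* ε) and another alternative N → α with FIRST(α) ∩ FOLLOW(N) ≠ ∅: on such a lookahead the parser cannot decide between expanding α and letting N vanish via β.

Nullable non-terminals: F.

F: nullable alternative(s) F → ε; FOLLOW(F) = { $ }
  F → c: FIRST \ {ε} = { 'c' } — disjoint from FOLLOW(F)
  F → ε: FIRST \ {ε} = { } — this is the only nullable alternative, skip

B, E have no nullable alternative, so no FIRST/FOLLOW check is needed there.

No FIRST/FOLLOW conflicts found.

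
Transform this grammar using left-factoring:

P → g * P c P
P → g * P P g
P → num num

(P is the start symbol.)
P → g * P P'
P' → c P
P' → P g
P → num num

Left-factoring transforms A → αβ₁ | αβ₂ into A → αA' and A' → β₁ | β₂
(α is the longest common prefix among the alternatives). Repeat until
no nonterminal has two alternatives with a common prefix.

Round 1: P has alternatives sharing prefix 'g * P'. Introduce P': P → g * P P'
  Add: P' → c P
  Add: P' → P g

No remaining common prefixes — done.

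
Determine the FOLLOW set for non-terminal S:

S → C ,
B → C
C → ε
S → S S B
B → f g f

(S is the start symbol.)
{ $, ',', 'f' }

S is the start symbol, so $ ∈ FOLLOW(S).
In S → S S B: S is followed by S B, add FIRST(S B) \ {ε} = { ',' }
In S → S S B: S is followed by B, add FIRST(B) \ {ε} = { 'f' }
  B is nullable, so FOLLOW(S) is also included — that is the set being defined, nothing new

Taking the union: FOLLOW(S) = { $, ',', 'f' }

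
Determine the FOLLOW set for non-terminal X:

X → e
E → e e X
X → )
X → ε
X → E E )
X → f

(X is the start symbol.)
To compute FOLLOW(X), find every occurrence of X on a right-hand side N → α X β: add FIRST(β) \ {ε}, and if β is empty or nullable also add FOLLOW(N). Iterate to a fixed point.

X is the start symbol, so $ ∈ FOLLOW(X).
In E → e e X: X is at the end, add FOLLOW(E)

The FOLLOW sets referred to above (computed the same way, to a fixed point):
  FOLLOW(E) = { ')', 'e' }

Taking the union: FOLLOW(X) = { $, ')', 'e' }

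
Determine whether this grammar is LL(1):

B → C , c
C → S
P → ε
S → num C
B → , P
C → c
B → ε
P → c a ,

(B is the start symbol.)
A grammar is LL(1) if for each non-terminal N with multiple productions, the predict sets of those productions are pairwise disjoint, where PREDICT(N → α) = (FIRST(α) \ {ε}) ∪ (FOLLOW(N) if α ⇒* ε).

Relevant sets:
  FIRST(C) = { 'c', 'num' }
  FIRST(S) = { 'num' }
  FOLLOW(B) = { $ }
  FOLLOW(P) = { $ }

For B:
  PREDICT(B → C ',' c) = { 'c', 'num' }
  PREDICT(B → ',' P) = { ',' }
  PREDICT(B → ε) = { $ }
For C:
  PREDICT(C → S) = { 'num' }
  PREDICT(C → c) = { 'c' }
For P:
  PREDICT(P → ε) = { $ }
  PREDICT(P → c a ',') = { 'c' }
S has a single production, so nothing to check there.

All predict sets are disjoint. The grammar IS LL(1).

Answer: Yes, the grammar is LL(1).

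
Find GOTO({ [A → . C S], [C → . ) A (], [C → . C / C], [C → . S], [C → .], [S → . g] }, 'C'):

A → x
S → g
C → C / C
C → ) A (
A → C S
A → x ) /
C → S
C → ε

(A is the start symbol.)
{ [A → C . S], [C → C . / C], [S → . g] }

GOTO(I, 'C') = CLOSURE({ [A → αX.β] : [A → α.Xβ] ∈ I, X = 'C' })

Items with dot before 'C', with the dot advanced:
  [A → . C S] → [A → C . S]
  [C → . C / C] → [C → C . / C]
Closure of the advanced items:
  [A → C . S] has the dot before S: add [S → . g]

GOTO = { [A → C . S], [C → C . / C], [S → . g] }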